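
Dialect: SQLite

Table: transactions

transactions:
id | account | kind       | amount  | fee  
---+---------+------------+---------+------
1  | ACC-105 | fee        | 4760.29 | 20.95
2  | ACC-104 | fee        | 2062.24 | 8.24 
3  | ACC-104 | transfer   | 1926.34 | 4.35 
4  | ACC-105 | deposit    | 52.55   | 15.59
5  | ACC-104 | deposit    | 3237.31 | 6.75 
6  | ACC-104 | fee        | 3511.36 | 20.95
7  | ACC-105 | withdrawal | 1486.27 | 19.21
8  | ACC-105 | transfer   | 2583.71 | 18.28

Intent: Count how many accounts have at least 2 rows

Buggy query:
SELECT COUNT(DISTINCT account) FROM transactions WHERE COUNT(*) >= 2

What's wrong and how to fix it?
Bug: COUNT(*) cannot appear in WHERE; the per-group count doesn't exist yet

Fix: Group first with HAVING COUNT(*) >= 2, then COUNT the resulting groups

Corrected query:
SELECT COUNT(*) FROM (SELECT account FROM transactions GROUP BY account HAVING COUNT(*) >= 2)

Result:
COUNT(*)
--------
2       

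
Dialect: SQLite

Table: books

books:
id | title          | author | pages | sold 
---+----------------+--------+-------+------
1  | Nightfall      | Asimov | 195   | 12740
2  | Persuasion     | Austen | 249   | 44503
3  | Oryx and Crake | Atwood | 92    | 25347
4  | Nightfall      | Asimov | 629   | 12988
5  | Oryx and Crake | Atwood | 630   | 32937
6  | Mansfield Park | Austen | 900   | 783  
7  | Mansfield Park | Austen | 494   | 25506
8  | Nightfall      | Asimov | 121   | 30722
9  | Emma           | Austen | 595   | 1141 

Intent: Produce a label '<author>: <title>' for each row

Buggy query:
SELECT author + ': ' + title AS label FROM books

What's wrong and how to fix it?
Bug: '+' is numeric addition; on text columns SQLite converts them to 0 instead of concatenating

Fix: Replace + with || to concatenate text

Corrected query:
SELECT author || ': ' || title AS label FROM books

Result:
label                 
----------------------
Asimov: Nightfall     
Austen: Persuasion    
Atwood: Oryx and Crake
Asimov: Nightfall     
Atwood: Oryx and Crake
Austen: Mansfield Park
Austen: Mansfield Park
Asimov: Nightfall     
Austen: Emma          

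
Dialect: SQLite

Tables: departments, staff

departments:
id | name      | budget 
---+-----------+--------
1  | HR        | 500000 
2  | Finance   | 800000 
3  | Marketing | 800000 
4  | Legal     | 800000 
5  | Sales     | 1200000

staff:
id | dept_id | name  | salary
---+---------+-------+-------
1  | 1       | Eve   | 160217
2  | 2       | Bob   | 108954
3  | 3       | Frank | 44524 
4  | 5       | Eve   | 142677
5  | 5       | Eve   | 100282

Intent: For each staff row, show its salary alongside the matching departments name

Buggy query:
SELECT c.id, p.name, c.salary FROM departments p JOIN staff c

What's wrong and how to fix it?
Bug: JOIN with no ON clause produces a cartesian product; every staff row pairs with every departments row

Fix: Specify the join condition linking the foreign key to the parent id

Corrected query:
SELECT c.id, p.name, c.salary FROM departments p JOIN staff c ON c.dept_id = p.id

Result:
id | name      | salary
---+-----------+-------
1  | HR        | 160217
2  | Finance   | 108954
3  | Marketing | 44524 
4  | Sales     | 142677
5  | Sales     | 100282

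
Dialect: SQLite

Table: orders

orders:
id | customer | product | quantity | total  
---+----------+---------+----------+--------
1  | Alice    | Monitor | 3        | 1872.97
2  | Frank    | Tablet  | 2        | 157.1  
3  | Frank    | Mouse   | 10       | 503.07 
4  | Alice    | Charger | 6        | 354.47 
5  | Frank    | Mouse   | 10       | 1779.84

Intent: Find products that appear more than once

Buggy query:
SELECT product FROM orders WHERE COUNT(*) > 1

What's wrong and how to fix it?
Bug: WHERE can't reference COUNT(*); aggregates are computed after WHERE

Fix: Group first, then use HAVING for the count condition

Corrected query:
SELECT product FROM orders GROUP BY product HAVING COUNT(*) > 1

Result:
product
-------
Mouse  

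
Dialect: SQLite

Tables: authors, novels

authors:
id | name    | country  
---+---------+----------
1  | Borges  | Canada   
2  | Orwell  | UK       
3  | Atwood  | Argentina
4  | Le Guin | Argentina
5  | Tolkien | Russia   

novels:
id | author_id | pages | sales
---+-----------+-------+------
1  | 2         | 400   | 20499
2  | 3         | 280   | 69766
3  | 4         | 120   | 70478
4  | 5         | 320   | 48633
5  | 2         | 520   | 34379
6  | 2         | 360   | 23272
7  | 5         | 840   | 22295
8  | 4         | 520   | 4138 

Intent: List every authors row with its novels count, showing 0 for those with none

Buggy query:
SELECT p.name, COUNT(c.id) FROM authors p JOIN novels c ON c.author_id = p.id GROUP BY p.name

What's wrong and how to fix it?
Bug: INNER JOIN drops authors rows that have no matching novels rows

Fix: Use LEFT JOIN so parents without children still appear (COUNT(c.id) gives 0)

Corrected query:
SELECT p.name, COUNT(c.id) FROM authors p LEFT JOIN novels c ON c.author_id = p.id GROUP BY p.name

Result:
name    | COUNT(c.id)
--------+------------
Atwood  | 1          
Borges  | 0          
Le Guin | 2          
Orwell  | 3          
Tolkien | 2          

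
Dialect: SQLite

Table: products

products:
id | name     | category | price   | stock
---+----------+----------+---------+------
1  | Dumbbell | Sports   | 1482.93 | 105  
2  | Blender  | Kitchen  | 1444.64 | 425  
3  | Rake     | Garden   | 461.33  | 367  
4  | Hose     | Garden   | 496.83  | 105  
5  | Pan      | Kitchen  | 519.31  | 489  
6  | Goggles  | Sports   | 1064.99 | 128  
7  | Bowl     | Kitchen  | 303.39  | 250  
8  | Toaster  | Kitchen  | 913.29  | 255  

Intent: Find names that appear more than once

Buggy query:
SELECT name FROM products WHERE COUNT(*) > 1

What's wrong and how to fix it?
Bug: WHERE can't reference COUNT(*); aggregates are computed after WHERE

Fix: GROUP BY name, then filter groups with HAVING COUNT(*) > 1

Corrected query:
SELECT name FROM products GROUP BY name HAVING COUNT(*) > 1

Result:
(no rows)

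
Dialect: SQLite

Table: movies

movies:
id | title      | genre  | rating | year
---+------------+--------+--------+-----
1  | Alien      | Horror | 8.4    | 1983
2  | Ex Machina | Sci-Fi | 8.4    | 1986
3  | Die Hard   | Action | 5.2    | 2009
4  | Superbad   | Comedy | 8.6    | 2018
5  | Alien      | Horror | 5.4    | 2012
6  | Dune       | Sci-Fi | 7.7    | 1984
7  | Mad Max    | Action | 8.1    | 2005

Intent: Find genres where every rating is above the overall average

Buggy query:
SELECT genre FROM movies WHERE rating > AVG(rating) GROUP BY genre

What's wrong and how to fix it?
Bug: WHERE evaluates per row before aggregation, so AVG() is unavailable

Fix: Compute the overall average in a scalar subquery and compare each group's MIN against it in HAVING

Corrected query:
SELECT genre FROM movies GROUP BY genre HAVING MIN(rating) > (SELECT AVG(rating) FROM movies)

Result:
genre 
------
Comedy
Sci-Fi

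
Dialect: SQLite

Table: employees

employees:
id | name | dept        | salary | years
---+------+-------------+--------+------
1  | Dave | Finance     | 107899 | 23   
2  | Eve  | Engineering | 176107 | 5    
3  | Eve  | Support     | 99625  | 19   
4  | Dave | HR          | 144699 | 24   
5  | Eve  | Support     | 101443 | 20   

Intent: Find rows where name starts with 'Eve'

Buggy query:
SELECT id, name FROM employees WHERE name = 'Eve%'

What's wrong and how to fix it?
Bug: Wildcards only work with LIKE; '=' treats '%' as a literal character

Fix: Use LIKE for wildcard pattern matching

Corrected query:
SELECT id, name FROM employees WHERE name LIKE 'Eve%'

Result:
id | name
---+-----
2  | Eve 
3  | Eve 
5  | Eve 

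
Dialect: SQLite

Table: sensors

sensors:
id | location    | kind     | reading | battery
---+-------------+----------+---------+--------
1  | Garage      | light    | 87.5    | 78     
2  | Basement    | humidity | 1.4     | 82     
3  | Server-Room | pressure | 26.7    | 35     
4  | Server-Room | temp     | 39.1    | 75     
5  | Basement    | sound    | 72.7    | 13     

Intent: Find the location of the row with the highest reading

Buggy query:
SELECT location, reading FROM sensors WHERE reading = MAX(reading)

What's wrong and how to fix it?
Bug: WHERE is evaluated per row; an aggregate over the whole table isn't defined there

Fix: Use a subquery: WHERE reading = (SELECT MAX(reading) FROM sensors)

Corrected query:
SELECT location, reading FROM sensors WHERE reading = (SELECT MAX(reading) FROM sensors)

Result:
location | reading
---------+--------
Garage   | 87.5   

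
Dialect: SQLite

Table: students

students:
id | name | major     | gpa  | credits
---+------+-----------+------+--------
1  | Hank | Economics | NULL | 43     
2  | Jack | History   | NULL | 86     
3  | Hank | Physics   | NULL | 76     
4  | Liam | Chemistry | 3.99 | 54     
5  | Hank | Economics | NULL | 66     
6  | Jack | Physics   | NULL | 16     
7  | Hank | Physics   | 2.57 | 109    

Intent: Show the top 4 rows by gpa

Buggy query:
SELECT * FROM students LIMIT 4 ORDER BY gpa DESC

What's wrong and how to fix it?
Bug: ORDER BY cannot follow LIMIT; LIMIT is the final clause

Fix: Swap the clauses: ORDER BY first, then LIMIT

Corrected query:
SELECT * FROM students ORDER BY gpa DESC LIMIT 4

Result:
id | name | major     | gpa  | credits
---+------+-----------+------+--------
4  | Liam | Chemistry | 3.99 | 54     
7  | Hank | Physics   | 2.57 | 109    
1  | Hank | Economics | NULL | 43     
2  | Jack | History   | NULL | 86     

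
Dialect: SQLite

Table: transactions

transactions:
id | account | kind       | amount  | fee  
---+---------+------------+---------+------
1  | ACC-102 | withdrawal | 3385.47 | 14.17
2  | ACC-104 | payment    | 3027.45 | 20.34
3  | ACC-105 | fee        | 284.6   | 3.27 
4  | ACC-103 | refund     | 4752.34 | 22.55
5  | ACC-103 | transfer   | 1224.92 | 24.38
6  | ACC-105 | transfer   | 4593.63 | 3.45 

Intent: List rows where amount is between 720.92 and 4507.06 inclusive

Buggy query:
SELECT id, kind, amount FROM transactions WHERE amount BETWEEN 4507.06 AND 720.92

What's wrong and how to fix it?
Bug: BETWEEN expects the lower bound first; with 4507.06 AND 720.92 the range is empty

Fix: Swap the bounds so the smaller value comes first

Corrected query:
SELECT id, kind, amount FROM transactions WHERE amount BETWEEN 720.92 AND 4507.06

Result:
id | kind       | amount 
---+------------+--------
1  | withdrawal | 3385.47
2  | payment    | 3027.45
5  | transfer   | 1224.92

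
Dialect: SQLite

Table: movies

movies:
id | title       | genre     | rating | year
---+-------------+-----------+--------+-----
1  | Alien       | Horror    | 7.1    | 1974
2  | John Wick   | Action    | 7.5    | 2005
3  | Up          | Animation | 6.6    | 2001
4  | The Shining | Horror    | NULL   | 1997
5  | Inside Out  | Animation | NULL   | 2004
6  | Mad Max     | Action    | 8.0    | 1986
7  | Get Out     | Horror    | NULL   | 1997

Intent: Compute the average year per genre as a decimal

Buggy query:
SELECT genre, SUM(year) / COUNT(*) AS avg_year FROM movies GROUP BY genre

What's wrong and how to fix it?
Bug: SUM(year) and COUNT(*) are both integers; the division truncates the fractional part

Fix: Cast one side to REAL so the division keeps the fractional part

Corrected query:
SELECT genre, SUM(year) * 1.0 / COUNT(*) AS avg_year FROM movies GROUP BY genre

Result:
genre     | avg_year   
----------+------------
Action    | 1995.5     
Animation | 2002.5     
Horror    | 1989.333333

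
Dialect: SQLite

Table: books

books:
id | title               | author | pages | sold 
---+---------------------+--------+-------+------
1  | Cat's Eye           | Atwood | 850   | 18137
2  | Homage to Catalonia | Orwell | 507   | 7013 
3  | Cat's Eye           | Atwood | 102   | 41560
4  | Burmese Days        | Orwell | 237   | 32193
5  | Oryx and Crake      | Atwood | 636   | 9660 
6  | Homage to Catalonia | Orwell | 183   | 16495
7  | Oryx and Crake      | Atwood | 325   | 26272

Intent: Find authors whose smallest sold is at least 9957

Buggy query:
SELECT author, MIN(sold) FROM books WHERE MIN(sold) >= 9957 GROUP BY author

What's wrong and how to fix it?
Bug: MIN() in WHERE is a misuse of aggregate

Fix: Replace WHERE with HAVING after the GROUP BY

Corrected query:
SELECT author, MIN(sold) FROM books GROUP BY author HAVING MIN(sold) >= 9957

Result:
(no rows)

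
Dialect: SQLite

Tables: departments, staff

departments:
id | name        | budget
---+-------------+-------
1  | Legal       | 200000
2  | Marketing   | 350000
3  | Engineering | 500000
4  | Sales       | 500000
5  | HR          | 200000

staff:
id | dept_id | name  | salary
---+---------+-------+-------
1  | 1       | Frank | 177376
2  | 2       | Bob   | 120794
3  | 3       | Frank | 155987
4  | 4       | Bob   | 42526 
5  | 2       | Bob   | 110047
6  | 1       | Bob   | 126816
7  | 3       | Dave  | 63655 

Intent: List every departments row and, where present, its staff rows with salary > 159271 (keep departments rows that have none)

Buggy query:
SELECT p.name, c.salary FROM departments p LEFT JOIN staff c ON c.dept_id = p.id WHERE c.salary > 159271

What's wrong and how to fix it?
Bug: A WHERE condition on the right-hand table after LEFT JOIN drops unmatched parents

Fix: Move the right-table condition into the ON clause so unmatched parents are kept

Corrected query:
SELECT p.name, c.salary FROM departments p LEFT JOIN staff c ON c.dept_id = p.id AND c.salary > 159271

Result:
name        | salary
------------+-------
Legal       | 177376
Marketing   | NULL  
Engineering | NULL  
Sales       | NULL  
HR          | NULL  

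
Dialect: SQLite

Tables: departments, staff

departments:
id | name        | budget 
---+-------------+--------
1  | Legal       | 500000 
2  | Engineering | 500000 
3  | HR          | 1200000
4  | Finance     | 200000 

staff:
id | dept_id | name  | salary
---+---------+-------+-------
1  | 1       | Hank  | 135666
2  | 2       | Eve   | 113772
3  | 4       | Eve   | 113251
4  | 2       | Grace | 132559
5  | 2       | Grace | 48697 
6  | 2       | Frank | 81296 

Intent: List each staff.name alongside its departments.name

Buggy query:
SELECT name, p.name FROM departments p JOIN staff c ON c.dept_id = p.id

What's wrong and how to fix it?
Bug: 'name' exists in both joined tables, so the database can't tell which one is meant

Fix: Qualify the column with its table alias (c.name)

Corrected query:
SELECT c.name, p.name FROM departments p JOIN staff c ON c.dept_id = p.id

Result:
name  | name       
------+------------
Hank  | Legal      
Eve   | Engineering
Eve   | Finance    
Grace | Engineering
Grace | Engineering
Frank | Engineering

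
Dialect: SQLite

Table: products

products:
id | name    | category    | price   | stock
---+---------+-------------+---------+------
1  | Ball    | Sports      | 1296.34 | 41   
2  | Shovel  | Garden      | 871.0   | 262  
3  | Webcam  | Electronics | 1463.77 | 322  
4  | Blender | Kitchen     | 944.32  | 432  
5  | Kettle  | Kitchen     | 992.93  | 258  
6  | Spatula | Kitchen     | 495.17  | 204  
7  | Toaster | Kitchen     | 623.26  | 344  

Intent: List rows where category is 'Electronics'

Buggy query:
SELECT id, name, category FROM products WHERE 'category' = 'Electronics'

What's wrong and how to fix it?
Bug: Single quotes denote string literals in SQL; the column name is being compared as a constant string

Fix: Remove the quotes around the column name (or use double quotes for an identifier)

Corrected query:
SELECT id, name, category FROM products WHERE category = 'Electronics'

Result:
id | name   | category   
---+--------+------------
3  | Webcam | Electronics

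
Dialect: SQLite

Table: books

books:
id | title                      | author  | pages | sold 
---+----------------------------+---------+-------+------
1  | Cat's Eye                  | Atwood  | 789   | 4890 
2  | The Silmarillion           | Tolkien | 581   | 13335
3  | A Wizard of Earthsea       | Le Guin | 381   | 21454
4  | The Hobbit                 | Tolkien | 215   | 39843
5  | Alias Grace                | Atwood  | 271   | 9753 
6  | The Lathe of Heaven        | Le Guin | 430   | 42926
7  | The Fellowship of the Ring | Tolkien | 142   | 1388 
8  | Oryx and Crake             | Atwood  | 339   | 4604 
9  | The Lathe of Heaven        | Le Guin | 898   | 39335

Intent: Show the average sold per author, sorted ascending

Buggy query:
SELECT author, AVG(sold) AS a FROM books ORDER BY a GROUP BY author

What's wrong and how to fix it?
Bug: ORDER BY appears before GROUP BY; SQL clause order requires GROUP BY first

Fix: Move ORDER BY to the end, after GROUP BY

Corrected query:
SELECT author, AVG(sold) AS a FROM books GROUP BY author ORDER BY a

Result:
author  | a           
--------+-------------
Atwood  | 6415.666667 
Tolkien | 18188.666667
Le Guin | 34571.666667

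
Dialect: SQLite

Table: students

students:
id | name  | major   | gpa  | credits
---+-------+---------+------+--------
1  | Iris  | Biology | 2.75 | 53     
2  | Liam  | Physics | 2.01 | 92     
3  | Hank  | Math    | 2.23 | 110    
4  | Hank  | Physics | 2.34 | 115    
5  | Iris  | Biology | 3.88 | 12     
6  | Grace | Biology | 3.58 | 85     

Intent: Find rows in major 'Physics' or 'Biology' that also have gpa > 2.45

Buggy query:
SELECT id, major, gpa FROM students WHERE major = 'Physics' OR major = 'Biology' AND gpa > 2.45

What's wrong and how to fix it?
Bug: Without parentheses, AND is evaluated before OR, so the gpa filter only applies to the 'Biology' branch

Fix: Group the OR with parentheses (or use IN), then AND the threshold

Corrected query:
SELECT id, major, gpa FROM students WHERE (major = 'Physics' OR major = 'Biology') AND gpa > 2.45

Result:
id | major   | gpa 
---+---------+-----
1  | Biology | 2.75
5  | Biology | 3.88
6  | Biology | 3.58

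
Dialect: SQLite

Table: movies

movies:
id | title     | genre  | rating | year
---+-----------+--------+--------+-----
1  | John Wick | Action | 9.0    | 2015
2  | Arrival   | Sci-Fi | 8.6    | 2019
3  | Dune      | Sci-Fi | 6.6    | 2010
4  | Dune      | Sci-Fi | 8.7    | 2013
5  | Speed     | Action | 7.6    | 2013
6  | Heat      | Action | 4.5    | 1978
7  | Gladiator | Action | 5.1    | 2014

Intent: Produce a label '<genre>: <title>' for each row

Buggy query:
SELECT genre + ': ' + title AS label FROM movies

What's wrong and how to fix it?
Bug: '+' is numeric addition; on text columns SQLite converts them to 0 instead of concatenating

Fix: Replace + with || to concatenate text

Corrected query:
SELECT genre || ': ' || title AS label FROM movies

Result:
label            
-----------------
Action: John Wick
Sci-Fi: Arrival  
Sci-Fi: Dune     
Sci-Fi: Dune     
Action: Speed    
Action: Heat     
Action: Gladiator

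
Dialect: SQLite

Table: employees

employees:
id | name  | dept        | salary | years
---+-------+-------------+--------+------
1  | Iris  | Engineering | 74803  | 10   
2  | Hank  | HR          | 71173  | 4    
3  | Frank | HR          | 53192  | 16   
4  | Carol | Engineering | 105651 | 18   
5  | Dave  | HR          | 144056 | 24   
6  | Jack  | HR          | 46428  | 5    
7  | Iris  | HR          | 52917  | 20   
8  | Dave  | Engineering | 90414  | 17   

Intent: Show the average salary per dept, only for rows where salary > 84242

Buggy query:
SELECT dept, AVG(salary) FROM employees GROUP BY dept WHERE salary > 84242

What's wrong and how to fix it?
Bug: Row-level WHERE must come before GROUP BY in the clause order

Fix: Move the WHERE clause before GROUP BY

Corrected query:
SELECT dept, AVG(salary) FROM employees WHERE salary > 84242 GROUP BY dept

Result:
dept        | AVG(salary)
------------+------------
Engineering | 98032.5    
HR          | 144056     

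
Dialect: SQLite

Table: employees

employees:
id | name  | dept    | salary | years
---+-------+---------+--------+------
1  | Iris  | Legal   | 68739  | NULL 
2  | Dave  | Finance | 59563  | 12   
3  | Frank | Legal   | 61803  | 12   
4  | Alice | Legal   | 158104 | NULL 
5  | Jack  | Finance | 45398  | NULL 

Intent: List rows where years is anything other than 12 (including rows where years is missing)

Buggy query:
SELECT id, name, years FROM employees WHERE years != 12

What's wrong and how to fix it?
Bug: 'years != 12' is unknown when years is NULL, so NULL rows are silently excluded

Fix: Add an explicit OR years IS NULL to include the missing-value rows

Corrected query:
SELECT id, name, years FROM employees WHERE years != 12 OR years IS NULL

Result:
id | name  | years
---+-------+------
1  | Iris  | NULL 
4  | Alice | NULL 
5  | Jack  | NULL 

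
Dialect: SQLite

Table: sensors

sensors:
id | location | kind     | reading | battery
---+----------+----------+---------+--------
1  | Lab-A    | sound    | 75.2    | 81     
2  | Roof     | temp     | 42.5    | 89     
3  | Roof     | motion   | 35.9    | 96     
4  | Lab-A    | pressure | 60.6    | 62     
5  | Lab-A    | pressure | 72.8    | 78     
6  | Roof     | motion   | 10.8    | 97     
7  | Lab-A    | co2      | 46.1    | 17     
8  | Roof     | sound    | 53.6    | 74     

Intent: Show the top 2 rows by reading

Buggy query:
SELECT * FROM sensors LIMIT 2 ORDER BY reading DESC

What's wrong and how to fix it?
Bug: LIMIT must come after ORDER BY

Fix: Swap the clauses: ORDER BY first, then LIMIT

Corrected query:
SELECT * FROM sensors ORDER BY reading DESC LIMIT 2

Result:
id | location | kind     | reading | battery
---+----------+----------+---------+--------
1  | Lab-A    | sound    | 75.2    | 81     
5  | Lab-A    | pressure | 72.8    | 78     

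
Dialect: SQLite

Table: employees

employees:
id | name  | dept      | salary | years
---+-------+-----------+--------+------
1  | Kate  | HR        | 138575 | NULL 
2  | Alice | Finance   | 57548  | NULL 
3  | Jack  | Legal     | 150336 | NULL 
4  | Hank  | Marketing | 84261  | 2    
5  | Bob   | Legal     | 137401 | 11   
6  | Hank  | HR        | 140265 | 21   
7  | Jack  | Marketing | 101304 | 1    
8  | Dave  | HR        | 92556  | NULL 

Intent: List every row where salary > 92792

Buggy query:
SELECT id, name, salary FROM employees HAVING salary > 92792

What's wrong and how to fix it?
Bug: This is a non-aggregate query (no GROUP BY, no aggregates), so in SQLite the HAVING clause is invalid here; a row-level condition belongs in WHERE

Fix: Use WHERE for row-level filtering

Corrected query:
SELECT id, name, salary FROM employees WHERE salary > 92792

Result:
id | name | salary
---+------+-------
1  | Kate | 138575
3  | Jack | 150336
5  | Bob  | 137401
6  | Hank | 140265
7  | Jack | 101304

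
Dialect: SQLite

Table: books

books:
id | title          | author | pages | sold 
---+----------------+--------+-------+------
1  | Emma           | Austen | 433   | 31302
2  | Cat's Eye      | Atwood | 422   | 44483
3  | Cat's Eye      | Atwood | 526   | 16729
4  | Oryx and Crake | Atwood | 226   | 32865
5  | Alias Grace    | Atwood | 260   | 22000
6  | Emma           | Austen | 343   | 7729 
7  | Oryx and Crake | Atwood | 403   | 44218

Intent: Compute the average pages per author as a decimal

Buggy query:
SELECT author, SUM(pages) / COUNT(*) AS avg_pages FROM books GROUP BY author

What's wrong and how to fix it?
Bug: Both operands are integers, so '/' performs integer division and truncates

Fix: Multiply by 1.0 (or CAST to REAL) to force floating-point division

Corrected query:
SELECT author, SUM(pages) * 1.0 / COUNT(*) AS avg_pages FROM books GROUP BY author

Result:
author | avg_pages
-------+----------
Atwood | 367.4    
Austen | 388      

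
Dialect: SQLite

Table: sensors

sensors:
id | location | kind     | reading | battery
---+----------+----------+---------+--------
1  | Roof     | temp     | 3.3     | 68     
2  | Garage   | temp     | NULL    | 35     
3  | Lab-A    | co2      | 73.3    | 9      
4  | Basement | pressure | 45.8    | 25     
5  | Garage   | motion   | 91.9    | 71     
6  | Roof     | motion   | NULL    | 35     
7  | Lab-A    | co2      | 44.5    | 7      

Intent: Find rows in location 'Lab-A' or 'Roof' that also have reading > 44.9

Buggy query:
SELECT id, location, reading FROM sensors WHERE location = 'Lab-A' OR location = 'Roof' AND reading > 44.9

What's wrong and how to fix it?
Bug: Without parentheses, AND is evaluated before OR, so the reading filter only applies to the 'Roof' branch

Fix: Add parentheses around the OR so the AND applies to both alternatives

Corrected query:
SELECT id, location, reading FROM sensors WHERE (location = 'Lab-A' OR location = 'Roof') AND reading > 44.9

Result:
id | location | reading
---+----------+--------
3  | Lab-A    | 73.3   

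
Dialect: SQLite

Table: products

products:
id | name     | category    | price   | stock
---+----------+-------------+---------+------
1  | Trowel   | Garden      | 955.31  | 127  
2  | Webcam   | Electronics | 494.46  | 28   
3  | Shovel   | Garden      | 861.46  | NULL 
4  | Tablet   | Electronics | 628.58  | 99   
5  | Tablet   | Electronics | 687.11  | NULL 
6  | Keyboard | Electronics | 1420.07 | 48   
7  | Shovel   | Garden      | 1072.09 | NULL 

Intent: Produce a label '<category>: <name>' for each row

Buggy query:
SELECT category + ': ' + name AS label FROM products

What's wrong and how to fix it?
Bug: SQLite uses || for string concatenation; + coerces text to numbers (yielding 0)

Fix: Replace + with || to concatenate text

Corrected query:
SELECT category || ': ' || name AS label FROM products

Result:
label                
---------------------
Garden: Trowel       
Electronics: Webcam  
Garden: Shovel       
Electronics: Tablet  
Electronics: Tablet  
Electronics: Keyboard
Garden: Shovel       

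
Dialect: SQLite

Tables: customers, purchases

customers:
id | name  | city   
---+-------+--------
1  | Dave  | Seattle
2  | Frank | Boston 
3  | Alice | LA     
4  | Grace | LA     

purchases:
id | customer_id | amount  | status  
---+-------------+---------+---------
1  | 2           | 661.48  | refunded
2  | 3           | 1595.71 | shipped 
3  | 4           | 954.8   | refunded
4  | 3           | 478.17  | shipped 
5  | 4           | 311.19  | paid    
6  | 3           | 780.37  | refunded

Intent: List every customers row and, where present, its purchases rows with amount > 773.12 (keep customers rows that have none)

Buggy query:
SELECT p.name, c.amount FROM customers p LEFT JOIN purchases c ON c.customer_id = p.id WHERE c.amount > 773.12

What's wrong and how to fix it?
Bug: A WHERE condition on the right-hand table after LEFT JOIN drops unmatched parents

Fix: Move the right-table condition into the ON clause so unmatched parents are kept

Corrected query:
SELECT p.name, c.amount FROM customers p LEFT JOIN purchases c ON c.customer_id = p.id AND c.amount > 773.12

Result:
name  | amount 
------+--------
Dave  | NULL   
Frank | NULL   
Alice | 780.37 
Alice | 1595.71
Grace | 954.8  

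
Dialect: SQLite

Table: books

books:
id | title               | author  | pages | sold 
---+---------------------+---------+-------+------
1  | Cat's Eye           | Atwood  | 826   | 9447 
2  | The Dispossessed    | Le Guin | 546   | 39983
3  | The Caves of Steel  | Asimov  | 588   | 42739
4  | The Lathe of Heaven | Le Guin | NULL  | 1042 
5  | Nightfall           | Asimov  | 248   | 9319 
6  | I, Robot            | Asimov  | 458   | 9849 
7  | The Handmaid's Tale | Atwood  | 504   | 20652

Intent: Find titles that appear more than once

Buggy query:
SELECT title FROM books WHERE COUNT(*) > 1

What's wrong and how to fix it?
Bug: WHERE can't reference COUNT(*); aggregates are computed after WHERE

Fix: GROUP BY title, then filter groups with HAVING COUNT(*) > 1

Corrected query:
SELECT title FROM books GROUP BY title HAVING COUNT(*) > 1

Result:
(no rows)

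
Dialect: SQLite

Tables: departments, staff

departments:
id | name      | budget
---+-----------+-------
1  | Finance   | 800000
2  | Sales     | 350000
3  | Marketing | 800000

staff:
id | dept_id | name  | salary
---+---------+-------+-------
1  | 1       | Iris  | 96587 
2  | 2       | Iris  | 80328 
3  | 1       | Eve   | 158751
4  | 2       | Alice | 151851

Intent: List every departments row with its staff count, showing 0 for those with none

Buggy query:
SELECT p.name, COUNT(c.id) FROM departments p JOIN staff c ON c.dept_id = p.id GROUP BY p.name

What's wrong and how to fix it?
Bug: INNER JOIN drops departments rows that have no matching staff rows

Fix: Switch to LEFT JOIN to retain unmatched parent rows

Corrected query:
SELECT p.name, COUNT(c.id) FROM departments p LEFT JOIN staff c ON c.dept_id = p.id GROUP BY p.name

Result:
name      | COUNT(c.id)
----------+------------
Finance   | 2          
Marketing | 0          
Sales     | 2          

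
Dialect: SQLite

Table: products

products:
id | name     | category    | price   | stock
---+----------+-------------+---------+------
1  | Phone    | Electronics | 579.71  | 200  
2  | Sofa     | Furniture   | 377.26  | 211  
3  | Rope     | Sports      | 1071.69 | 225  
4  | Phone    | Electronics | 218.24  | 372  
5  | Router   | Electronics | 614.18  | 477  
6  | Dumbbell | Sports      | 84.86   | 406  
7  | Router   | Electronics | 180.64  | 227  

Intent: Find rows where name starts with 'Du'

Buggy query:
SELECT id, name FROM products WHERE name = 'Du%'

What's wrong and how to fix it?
Bug: Wildcards only work with LIKE; '=' treats '%' as a literal character

Fix: Use LIKE for wildcard pattern matching

Corrected query:
SELECT id, name FROM products WHERE name LIKE 'Du%'

Result:
id | name    
---+---------
6  | Dumbbell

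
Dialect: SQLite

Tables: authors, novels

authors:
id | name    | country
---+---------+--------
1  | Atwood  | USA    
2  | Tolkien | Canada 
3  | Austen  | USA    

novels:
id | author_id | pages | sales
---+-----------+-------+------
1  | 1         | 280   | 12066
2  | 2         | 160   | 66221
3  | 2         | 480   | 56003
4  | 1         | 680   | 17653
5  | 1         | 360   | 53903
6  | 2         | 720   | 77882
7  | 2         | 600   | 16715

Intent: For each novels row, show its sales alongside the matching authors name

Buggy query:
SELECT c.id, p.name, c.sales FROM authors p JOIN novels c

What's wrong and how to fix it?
Bug: Missing join condition: each novels row is matched to all authors rows instead of just its own

Fix: Specify the join condition linking the foreign key to the parent id

Corrected query:
SELECT c.id, p.name, c.sales FROM authors p JOIN novels c ON c.author_id = p.id

Result:
id | name    | sales
---+---------+------
1  | Atwood  | 12066
2  | Tolkien | 66221
3  | Tolkien | 56003
4  | Atwood  | 17653
5  | Atwood  | 53903
6  | Tolkien | 77882
7  | Tolkien | 16715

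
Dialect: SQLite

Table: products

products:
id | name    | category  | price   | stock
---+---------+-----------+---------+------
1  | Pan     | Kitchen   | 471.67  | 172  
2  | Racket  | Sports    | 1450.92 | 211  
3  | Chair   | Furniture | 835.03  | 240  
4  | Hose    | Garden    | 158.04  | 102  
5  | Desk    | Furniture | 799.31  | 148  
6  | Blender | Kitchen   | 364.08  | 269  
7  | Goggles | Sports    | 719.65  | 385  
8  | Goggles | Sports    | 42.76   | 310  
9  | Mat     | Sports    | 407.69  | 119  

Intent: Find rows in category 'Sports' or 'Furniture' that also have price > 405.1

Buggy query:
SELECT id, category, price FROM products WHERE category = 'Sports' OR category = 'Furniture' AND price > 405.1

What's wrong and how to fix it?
Bug: Without parentheses, AND is evaluated before OR, so the price filter only applies to the 'Furniture' branch

Fix: Add parentheses around the OR so the AND applies to both alternatives

Corrected query:
SELECT id, category, price FROM products WHERE (category = 'Sports' OR category = 'Furniture') AND price > 405.1

Result:
id | category  | price  
---+-----------+--------
2  | Sports    | 1450.92
3  | Furniture | 835.03 
5  | Furniture | 799.31 
7  | Sports    | 719.65 
9  | Sports    | 407.69 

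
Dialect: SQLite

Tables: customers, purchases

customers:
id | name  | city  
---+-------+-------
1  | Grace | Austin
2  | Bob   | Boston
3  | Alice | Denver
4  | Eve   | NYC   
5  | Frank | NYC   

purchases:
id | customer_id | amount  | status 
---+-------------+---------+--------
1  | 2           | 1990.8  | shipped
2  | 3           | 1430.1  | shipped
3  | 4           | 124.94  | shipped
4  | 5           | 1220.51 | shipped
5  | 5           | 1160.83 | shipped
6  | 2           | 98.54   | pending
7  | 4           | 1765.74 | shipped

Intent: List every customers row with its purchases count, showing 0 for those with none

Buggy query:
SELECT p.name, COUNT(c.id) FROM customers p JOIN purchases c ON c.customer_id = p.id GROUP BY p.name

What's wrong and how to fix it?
Bug: An inner join excludes parents with zero children

Fix: Use LEFT JOIN so parents without children still appear (COUNT(c.id) gives 0)

Corrected query:
SELECT p.name, COUNT(c.id) FROM customers p LEFT JOIN purchases c ON c.customer_id = p.id GROUP BY p.name

Result:
name  | COUNT(c.id)
------+------------
Alice | 1          
Bob   | 2          
Eve   | 2          
Frank | 2          
Grace | 0          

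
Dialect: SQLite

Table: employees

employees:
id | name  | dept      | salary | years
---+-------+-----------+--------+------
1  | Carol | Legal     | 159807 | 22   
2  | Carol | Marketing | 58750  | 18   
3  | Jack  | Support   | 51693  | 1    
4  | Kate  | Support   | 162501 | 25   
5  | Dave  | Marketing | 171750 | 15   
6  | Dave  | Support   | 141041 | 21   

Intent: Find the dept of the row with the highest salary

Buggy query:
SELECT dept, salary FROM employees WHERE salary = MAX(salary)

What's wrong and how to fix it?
Bug: MAX(salary) is an aggregate and cannot be used directly in WHERE

Fix: Use a subquery: WHERE salary = (SELECT MAX(salary) FROM employees)

Corrected query:
SELECT dept, salary FROM employees WHERE salary = (SELECT MAX(salary) FROM employees)

Result:
dept      | salary
----------+-------
Marketing | 171750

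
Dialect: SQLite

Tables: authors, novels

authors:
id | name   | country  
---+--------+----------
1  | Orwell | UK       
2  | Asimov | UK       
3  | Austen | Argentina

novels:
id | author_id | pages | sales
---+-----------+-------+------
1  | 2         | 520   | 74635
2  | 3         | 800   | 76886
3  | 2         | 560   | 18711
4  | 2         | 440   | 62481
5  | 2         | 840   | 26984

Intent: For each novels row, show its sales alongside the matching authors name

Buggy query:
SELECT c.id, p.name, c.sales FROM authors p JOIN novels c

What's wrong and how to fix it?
Bug: Missing join condition: each novels row is matched to all authors rows instead of just its own

Fix: Add ON c.author_id = p.id to the JOIN

Corrected query:
SELECT c.id, p.name, c.sales FROM authors p JOIN novels c ON c.author_id = p.id

Result:
id | name   | sales
---+--------+------
1  | Asimov | 74635
2  | Austen | 76886
3  | Asimov | 18711
4  | Asimov | 62481
5  | Asimov | 26984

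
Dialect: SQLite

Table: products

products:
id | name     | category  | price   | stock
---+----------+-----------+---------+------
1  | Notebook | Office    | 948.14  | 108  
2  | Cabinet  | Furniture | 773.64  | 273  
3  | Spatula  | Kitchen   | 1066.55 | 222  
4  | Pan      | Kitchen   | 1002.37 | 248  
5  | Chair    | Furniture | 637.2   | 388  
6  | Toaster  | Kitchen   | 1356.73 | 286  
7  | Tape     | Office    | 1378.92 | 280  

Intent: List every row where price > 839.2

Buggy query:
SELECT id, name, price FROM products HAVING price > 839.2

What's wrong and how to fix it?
Bug: HAVING filters the output of aggregation, but this query has no GROUP BY and no aggregate functions, so SQLite rejects it (HAVING clause on a non-aggregate query); the condition here is per row

Fix: Use WHERE for row-level filtering

Corrected query:
SELECT id, name, price FROM products WHERE price > 839.2

Result:
id | name     | price  
---+----------+--------
1  | Notebook | 948.14 
3  | Spatula  | 1066.55
4  | Pan      | 1002.37
6  | Toaster  | 1356.73
7  | Tape     | 1378.92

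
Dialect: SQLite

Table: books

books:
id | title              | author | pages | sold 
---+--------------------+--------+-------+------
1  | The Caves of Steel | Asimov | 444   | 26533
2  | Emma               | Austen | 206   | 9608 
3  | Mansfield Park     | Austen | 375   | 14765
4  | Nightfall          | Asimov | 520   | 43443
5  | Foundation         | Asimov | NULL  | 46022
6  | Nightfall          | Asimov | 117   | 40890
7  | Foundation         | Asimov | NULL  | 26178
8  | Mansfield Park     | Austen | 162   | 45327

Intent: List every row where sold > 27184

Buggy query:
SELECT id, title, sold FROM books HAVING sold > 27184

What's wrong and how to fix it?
Bug: This is a non-aggregate query (no GROUP BY, no aggregates), so in SQLite the HAVING clause is invalid here; a row-level condition belongs in WHERE

Fix: Use WHERE for row-level filtering

Corrected query:
SELECT id, title, sold FROM books WHERE sold > 27184

Result:
id | title          | sold 
---+----------------+------
4  | Nightfall      | 43443
5  | Foundation     | 46022
6  | Nightfall      | 40890
8  | Mansfield Park | 45327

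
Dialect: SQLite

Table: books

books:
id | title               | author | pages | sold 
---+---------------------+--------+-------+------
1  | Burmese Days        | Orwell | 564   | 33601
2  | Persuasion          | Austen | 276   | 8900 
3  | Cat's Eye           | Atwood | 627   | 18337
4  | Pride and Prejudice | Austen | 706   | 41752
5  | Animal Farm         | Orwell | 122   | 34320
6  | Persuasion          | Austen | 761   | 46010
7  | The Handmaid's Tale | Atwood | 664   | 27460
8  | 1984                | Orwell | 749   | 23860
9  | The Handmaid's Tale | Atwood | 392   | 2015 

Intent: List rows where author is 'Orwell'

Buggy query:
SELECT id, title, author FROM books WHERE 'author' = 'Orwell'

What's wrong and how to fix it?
Bug: 'author' in single quotes is a string literal, not the column; the comparison is literal-vs-literal and never true

Fix: Reference the column as author without single quotes

Corrected query:
SELECT id, title, author FROM books WHERE author = 'Orwell'

Result:
id | title        | author
---+--------------+-------
1  | Burmese Days | Orwell
5  | Animal Farm  | Orwell
8  | 1984         | Orwell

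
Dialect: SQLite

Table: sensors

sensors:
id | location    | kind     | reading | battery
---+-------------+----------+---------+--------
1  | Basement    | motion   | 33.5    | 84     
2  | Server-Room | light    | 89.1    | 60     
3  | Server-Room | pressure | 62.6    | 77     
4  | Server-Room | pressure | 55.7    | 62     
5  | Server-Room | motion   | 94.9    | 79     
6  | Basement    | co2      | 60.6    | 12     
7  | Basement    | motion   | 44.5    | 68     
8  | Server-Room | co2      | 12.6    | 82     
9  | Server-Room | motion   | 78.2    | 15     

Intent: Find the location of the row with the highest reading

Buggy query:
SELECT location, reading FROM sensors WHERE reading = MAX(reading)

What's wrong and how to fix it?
Bug: MAX(reading) is an aggregate and cannot be used directly in WHERE

Fix: Use a subquery: WHERE reading = (SELECT MAX(reading) FROM sensors)

Corrected query:
SELECT location, reading FROM sensors WHERE reading = (SELECT MAX(reading) FROM sensors)

Result:
location    | reading
------------+--------
Server-Room | 94.9   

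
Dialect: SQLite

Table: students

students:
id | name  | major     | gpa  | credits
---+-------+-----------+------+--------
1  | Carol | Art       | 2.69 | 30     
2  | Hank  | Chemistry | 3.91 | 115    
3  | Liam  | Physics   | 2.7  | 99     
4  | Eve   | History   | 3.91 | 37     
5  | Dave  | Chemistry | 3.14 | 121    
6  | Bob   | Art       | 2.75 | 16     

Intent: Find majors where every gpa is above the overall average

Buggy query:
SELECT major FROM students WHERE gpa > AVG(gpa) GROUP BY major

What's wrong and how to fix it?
Bug: WHERE evaluates per row before aggregation, so AVG() is unavailable

Fix: Use a subquery for AVG and a HAVING MIN(...) filter so the condition holds for every row in the group

Corrected query:
SELECT major FROM students GROUP BY major HAVING MIN(gpa) > (SELECT AVG(gpa) FROM students)

Result:
major  
-------
History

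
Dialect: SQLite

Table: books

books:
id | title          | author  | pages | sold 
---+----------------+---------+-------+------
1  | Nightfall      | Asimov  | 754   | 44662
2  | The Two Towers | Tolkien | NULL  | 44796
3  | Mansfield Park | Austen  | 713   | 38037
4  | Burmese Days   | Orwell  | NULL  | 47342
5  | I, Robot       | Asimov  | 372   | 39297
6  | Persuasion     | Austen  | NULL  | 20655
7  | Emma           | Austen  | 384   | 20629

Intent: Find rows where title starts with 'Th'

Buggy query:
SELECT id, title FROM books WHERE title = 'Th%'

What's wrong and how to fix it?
Bug: Wildcards only work with LIKE; '=' treats '%' as a literal character

Fix: Replace '=' with LIKE so 'Th%' is treated as a pattern

Corrected query:
SELECT id, title FROM books WHERE title LIKE 'Th%'

Result:
id | title         
---+---------------
2  | The Two Towers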